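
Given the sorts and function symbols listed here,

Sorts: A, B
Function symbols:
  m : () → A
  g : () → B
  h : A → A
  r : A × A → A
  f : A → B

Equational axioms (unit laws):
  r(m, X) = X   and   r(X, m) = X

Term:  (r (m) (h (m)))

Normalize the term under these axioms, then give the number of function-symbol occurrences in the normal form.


1. (r (m) (h (m)))  →  (h (m))
normal form: (h (m))

size = 2


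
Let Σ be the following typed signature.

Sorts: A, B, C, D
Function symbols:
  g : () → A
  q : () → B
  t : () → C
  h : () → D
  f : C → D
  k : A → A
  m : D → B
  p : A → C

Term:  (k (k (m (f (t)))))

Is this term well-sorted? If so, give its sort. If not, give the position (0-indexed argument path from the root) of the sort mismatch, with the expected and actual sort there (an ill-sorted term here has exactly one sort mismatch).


ill-sorted at position [0, 0]: expected A, got B

        (t) : C
      (f (t)) : D
    (m (f (t))) : B
  (k (m (f (t)))) : ✗ arg 0 at [0, 0] has sort B, expected A


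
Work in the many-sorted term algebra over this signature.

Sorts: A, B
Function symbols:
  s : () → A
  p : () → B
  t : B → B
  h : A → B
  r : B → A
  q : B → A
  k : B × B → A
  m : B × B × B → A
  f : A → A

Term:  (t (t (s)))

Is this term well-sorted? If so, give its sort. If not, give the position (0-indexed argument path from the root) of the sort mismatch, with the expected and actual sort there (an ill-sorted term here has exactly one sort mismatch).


    (s) : A
  (t (s)) : ✗ arg 0 at [0, 0] has sort A, expected B

ill-sorted at position [0, 0]: expected B, got A


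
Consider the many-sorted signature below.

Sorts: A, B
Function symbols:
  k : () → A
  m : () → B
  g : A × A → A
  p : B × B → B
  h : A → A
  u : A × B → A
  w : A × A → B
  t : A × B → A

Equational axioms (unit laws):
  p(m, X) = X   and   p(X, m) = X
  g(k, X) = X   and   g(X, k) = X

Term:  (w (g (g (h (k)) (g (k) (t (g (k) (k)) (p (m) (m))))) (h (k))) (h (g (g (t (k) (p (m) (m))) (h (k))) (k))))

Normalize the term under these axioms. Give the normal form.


1. (w (g (g (h (k)) (g (k) (t (g (k) (k)) (p (m) (m))))) (h (k))) (h (g (g (t (k) (p (m) (m))) (h (k))) (k))))  →  (w (g (g (h (k)) (t (g (k) (k)) (p (m) (m)))) (h (k))) (h (g (g (t (k) (p (m) (m))) (h (k))) (k))))
2. (w (g (g (h (k)) (t (g (k) (k)) (p (m) (m)))) (h (k))) (h (g (g (t (k) (p (m) (m))) (h (k))) (k))))  →  (w (g (g (h (k)) (t (k) (p (m) (m)))) (h (k))) (h (g (g (t (k) (p (m) (m))) (h (k))) (k))))
3. (w (g (g (h (k)) (t (k) (p (m) (m)))) (h (k))) (h (g (g (t (k) (p (m) (m))) (h (k))) (k))))  →  (w (g (g (h (k)) (t (k) (m))) (h (k))) (h (g (g (t (k) (p (m) (m))) (h (k))) (k))))
4. (w (g (g (h (k)) (t (k) (m))) (h (k))) (h (g (g (t (k) (p (m) (m))) (h (k))) (k))))  →  (w (g (g (h (k)) (t (k) (m))) (h (k))) (h (g (t (k) (p (m) (m))) (h (k)))))
5. (w (g (g (h (k)) (t (k) (m))) (h (k))) (h (g (t (k) (p (m) (m))) (h (k)))))  →  (w (g (g (h (k)) (t (k) (m))) (h (k))) (h (g (t (k) (m)) (h (k)))))

normal form = (w (g (g (h (k)) (t (k) (m))) (h (k))) (h (g (t (k) (m)) (h (k)))))


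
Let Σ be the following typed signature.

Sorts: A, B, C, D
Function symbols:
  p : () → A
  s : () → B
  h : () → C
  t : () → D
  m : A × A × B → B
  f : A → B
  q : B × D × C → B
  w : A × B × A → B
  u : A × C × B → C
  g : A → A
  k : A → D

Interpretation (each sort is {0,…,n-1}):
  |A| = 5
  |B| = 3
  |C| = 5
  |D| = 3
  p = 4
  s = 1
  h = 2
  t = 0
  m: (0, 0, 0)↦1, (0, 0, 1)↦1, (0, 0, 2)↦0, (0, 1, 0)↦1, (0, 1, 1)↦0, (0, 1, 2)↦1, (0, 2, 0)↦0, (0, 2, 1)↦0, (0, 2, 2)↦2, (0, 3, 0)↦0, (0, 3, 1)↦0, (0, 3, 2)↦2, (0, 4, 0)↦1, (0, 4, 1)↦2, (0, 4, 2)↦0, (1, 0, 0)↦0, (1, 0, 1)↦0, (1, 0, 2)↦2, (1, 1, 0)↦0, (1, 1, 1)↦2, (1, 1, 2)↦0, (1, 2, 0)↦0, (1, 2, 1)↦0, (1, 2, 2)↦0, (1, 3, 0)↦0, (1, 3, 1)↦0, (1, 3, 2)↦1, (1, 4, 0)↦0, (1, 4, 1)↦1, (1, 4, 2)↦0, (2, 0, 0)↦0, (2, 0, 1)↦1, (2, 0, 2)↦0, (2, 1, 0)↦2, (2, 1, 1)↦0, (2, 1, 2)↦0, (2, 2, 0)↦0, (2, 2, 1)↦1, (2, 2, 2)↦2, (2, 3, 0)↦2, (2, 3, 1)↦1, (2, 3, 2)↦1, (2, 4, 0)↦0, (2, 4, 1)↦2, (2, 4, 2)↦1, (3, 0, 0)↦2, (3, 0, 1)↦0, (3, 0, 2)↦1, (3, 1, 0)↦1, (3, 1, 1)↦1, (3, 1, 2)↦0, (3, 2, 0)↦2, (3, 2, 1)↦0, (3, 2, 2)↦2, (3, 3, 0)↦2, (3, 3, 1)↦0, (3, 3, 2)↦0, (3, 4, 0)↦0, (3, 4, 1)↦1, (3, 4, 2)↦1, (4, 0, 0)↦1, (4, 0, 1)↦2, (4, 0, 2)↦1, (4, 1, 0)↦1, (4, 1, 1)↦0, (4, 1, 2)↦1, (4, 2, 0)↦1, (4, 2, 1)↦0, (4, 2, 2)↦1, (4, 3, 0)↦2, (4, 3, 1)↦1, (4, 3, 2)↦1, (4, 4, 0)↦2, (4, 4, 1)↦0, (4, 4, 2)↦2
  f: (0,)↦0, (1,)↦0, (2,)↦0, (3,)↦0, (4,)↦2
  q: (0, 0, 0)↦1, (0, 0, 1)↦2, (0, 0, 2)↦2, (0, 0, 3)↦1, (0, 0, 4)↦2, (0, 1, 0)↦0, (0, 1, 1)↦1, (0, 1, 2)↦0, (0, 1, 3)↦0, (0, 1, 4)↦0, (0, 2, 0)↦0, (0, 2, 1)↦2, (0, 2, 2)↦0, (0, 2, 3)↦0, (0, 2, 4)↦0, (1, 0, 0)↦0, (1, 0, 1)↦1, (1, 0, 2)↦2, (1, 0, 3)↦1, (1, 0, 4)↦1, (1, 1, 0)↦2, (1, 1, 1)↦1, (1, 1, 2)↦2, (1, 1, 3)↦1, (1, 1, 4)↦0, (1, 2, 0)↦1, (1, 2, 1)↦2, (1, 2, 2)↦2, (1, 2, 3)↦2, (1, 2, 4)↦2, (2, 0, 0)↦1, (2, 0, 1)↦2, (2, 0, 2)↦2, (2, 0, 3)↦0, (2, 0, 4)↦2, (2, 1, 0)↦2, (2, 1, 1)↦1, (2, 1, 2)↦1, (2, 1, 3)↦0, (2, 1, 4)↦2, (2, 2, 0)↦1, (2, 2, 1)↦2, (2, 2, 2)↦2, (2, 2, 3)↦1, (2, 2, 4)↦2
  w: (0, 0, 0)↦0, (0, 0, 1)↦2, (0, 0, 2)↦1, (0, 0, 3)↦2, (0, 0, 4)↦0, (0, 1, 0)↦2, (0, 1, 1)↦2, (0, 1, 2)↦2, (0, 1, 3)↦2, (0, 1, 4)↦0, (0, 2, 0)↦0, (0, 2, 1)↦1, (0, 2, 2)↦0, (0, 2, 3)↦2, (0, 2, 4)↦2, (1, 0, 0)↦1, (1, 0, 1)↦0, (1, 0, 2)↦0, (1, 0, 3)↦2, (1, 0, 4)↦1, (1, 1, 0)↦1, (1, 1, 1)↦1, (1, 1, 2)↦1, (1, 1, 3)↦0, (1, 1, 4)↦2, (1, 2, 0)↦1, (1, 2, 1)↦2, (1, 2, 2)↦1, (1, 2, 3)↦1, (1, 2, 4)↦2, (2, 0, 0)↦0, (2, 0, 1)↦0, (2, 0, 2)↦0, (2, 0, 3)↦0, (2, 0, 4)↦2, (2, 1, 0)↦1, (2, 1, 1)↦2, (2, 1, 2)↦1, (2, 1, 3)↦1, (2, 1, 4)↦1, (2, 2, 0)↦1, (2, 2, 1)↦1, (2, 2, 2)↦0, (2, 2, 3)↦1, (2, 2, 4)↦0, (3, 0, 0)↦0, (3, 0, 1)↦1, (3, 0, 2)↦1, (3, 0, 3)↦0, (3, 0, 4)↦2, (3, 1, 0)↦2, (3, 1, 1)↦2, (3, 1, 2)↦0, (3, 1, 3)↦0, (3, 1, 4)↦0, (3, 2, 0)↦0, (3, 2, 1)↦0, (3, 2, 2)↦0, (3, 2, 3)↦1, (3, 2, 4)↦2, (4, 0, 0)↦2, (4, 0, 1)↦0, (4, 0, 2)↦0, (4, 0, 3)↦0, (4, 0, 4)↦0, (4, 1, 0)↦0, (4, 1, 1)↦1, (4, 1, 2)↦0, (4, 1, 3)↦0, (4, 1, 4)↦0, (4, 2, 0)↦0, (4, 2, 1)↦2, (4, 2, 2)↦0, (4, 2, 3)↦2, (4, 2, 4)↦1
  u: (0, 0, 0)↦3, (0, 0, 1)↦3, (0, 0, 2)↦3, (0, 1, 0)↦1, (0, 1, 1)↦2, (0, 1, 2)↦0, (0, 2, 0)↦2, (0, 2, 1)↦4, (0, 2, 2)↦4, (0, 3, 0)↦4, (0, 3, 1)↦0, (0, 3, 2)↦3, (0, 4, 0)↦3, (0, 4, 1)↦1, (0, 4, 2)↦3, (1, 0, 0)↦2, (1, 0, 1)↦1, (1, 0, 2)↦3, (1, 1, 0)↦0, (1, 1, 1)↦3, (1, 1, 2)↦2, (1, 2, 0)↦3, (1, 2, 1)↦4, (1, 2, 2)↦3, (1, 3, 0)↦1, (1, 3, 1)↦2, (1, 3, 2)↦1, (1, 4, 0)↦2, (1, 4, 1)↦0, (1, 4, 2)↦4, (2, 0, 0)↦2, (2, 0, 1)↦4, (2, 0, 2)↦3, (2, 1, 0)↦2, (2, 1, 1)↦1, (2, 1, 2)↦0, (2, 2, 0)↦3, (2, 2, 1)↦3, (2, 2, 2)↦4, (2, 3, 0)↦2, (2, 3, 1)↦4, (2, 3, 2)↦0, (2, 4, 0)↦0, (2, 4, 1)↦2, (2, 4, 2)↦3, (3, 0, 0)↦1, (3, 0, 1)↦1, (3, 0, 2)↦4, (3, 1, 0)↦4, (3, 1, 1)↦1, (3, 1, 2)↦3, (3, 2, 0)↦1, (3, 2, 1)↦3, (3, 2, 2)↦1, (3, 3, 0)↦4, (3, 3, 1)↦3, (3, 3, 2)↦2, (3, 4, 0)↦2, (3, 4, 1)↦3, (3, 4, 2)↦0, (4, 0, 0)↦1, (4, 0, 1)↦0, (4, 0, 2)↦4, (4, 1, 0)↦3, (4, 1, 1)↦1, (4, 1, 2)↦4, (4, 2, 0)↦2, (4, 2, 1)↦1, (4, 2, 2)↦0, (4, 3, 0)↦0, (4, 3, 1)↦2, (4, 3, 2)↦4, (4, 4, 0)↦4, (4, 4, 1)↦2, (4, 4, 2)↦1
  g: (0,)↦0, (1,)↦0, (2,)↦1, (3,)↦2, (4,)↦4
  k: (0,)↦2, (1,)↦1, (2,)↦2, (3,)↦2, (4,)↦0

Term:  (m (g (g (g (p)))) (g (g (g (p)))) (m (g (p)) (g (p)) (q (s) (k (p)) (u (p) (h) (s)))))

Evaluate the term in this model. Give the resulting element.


  p = 4
  (g (p)) = g(4,) = 4
  (g (g (p))) = g(4,) = 4
  (g (g (g (p)))) = g(4,) = 4
  p = 4
  (g (p)) = g(4,) = 4
  (g (g (p))) = g(4,) = 4
  (g (g (g (p)))) = g(4,) = 4
  p = 4
  (g (p)) = g(4,) = 4
  p = 4
  (g (p)) = g(4,) = 4
  s = 1
  p = 4
  (k (p)) = k(4,) = 0
  p = 4
  h = 2
  s = 1
  (u (p) (h) (s)) = u(4, 2, 1) = 1
  (q (s) (k (p)) (u (p) (h) (s))) = q(1, 0, 1) = 1
  (m (g (p)) (g (p)) (q (s) (k (p)) (u (p) (h) (s)))) = m(4, 4, 1) = 0
  (m (g (g (g (p)))) (g (g (g (p)))) (m (g (p)) (g (p)) (q (s) (k (p)) (u (p) (h) (s))))) = m(4, 4, 0) = 2

value = 2


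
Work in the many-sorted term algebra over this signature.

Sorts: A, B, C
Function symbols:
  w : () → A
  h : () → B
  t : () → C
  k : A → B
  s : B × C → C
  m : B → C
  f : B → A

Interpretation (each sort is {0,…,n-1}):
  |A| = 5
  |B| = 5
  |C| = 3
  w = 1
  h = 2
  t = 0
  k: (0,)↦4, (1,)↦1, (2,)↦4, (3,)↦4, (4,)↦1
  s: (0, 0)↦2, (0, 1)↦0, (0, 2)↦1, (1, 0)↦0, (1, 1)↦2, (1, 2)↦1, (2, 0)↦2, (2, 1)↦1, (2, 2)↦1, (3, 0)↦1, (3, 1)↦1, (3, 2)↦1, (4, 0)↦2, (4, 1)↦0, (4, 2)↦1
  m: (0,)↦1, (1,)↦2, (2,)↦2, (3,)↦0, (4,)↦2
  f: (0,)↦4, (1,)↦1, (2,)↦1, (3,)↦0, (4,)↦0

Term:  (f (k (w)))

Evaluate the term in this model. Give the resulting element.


  w = 1
  (k (w)) = k(1,) = 1
  (f (k (w))) = f(1,) = 1

value = 1


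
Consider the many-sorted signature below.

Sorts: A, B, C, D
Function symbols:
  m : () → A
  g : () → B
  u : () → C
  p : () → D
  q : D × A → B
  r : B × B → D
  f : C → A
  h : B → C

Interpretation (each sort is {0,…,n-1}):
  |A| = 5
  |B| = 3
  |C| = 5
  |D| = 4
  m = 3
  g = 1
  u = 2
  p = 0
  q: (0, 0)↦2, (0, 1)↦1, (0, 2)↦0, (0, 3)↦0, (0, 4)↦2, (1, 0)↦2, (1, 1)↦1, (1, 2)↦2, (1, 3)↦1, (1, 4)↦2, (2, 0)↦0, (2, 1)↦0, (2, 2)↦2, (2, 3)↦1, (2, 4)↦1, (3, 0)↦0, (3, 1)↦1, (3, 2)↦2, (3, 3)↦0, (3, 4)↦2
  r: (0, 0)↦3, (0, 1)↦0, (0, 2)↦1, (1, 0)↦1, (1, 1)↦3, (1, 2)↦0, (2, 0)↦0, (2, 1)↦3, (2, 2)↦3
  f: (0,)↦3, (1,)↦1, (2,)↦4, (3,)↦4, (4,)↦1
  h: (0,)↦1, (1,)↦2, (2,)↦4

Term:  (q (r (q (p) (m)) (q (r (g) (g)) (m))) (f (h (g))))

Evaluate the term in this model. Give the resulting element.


value = 2

  p = 0
  m = 3
  (q (p) (m)) = q(0, 3) = 0
  g = 1
  g = 1
  (r (g) (g)) = r(1, 1) = 3
  m = 3
  (q (r (g) (g)) (m)) = q(3, 3) = 0
  (r (q (p) (m)) (q (r (g) (g)) (m))) = r(0, 0) = 3
  g = 1
  (h (g)) = h(1,) = 2
  (f (h (g))) = f(2,) = 4
  (q (r (q (p) (m)) (q (r (g) (g)) (m))) (f (h (g)))) = q(3, 4) = 2


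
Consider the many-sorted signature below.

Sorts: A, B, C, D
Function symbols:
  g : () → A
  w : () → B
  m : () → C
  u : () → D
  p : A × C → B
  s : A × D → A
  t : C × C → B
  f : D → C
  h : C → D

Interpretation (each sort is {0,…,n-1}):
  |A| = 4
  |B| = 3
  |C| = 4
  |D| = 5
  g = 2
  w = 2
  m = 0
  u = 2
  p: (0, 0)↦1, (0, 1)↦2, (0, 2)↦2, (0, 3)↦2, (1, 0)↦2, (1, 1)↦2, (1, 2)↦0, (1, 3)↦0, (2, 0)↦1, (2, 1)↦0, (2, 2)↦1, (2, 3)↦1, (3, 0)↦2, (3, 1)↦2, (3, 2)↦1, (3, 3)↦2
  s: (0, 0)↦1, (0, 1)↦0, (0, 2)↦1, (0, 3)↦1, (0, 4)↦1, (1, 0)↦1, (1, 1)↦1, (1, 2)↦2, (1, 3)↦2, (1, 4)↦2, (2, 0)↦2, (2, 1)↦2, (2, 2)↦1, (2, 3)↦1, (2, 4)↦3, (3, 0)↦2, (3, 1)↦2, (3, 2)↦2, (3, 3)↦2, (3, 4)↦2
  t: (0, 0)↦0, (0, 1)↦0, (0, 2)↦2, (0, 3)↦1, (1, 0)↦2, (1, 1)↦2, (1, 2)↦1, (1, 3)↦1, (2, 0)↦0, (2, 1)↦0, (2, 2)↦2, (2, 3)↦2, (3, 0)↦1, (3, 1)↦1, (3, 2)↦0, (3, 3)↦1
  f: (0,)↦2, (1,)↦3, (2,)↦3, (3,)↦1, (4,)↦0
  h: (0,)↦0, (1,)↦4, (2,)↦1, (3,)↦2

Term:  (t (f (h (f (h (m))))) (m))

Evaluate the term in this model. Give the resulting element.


value = 1

  m = 0
  (h (m)) = h(0,) = 0
  (f (h (m))) = f(0,) = 2
  (h (f (h (m)))) = h(2,) = 1
  (f (h (f (h (m))))) = f(1,) = 3
  m = 0
  (t (f (h (f (h (m))))) (m)) = t(3, 0) = 1


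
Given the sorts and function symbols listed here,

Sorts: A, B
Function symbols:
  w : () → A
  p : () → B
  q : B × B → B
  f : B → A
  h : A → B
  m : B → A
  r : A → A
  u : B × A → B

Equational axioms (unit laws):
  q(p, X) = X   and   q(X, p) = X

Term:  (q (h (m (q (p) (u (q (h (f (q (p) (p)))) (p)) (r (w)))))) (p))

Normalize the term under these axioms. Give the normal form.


1. (q (h (m (q (p) (u (q (h (f (q (p) (p)))) (p)) (r (w)))))) (p))  →  (h (m (q (p) (u (q (h (f (q (p) (p)))) (p)) (r (w))))))
2. (h (m (q (p) (u (q (h (f (q (p) (p)))) (p)) (r (w))))))  →  (h (m (u (q (h (f (q (p) (p)))) (p)) (r (w)))))
3. (h (m (u (q (h (f (q (p) (p)))) (p)) (r (w)))))  →  (h (m (u (h (f (q (p) (p)))) (r (w)))))
4. (h (m (u (h (f (q (p) (p)))) (r (w)))))  →  (h (m (u (h (f (p))) (r (w)))))

normal form = (h (m (u (h (f (p))) (r (w)))))


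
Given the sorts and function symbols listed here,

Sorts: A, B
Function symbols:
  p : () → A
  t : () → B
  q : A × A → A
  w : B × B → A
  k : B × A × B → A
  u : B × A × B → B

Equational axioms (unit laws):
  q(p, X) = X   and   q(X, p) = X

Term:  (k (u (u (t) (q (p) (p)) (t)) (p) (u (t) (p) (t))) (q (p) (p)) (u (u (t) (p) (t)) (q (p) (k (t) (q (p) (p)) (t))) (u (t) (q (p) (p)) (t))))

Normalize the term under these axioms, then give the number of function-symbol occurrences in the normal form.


1. (k (u (u (t) (q (p) (p)) (t)) (p) (u (t) (p) (t))) (q (p) (p)) (u (u (t) (p) (t)) (q (p) (k (t) (q (p) (p)) (t))) (u (t) (q (p) (p)) (t))))  →  (k (u (u (t) (p) (t)) (p) (u (t) (p) (t))) (q (p) (p)) (u (u (t) (p) (t)) (q (p) (k (t) (q (p) (p)) (t))) (u (t) (q (p) (p)) (t))))
2. (k (u (u (t) (p) (t)) (p) (u (t) (p) (t))) (q (p) (p)) (u (u (t) (p) (t)) (q (p) (k (t) (q (p) (p)) (t))) (u (t) (q (p) (p)) (t))))  →  (k (u (u (t) (p) (t)) (p) (u (t) (p) (t))) (p) (u (u (t) (p) (t)) (q (p) (k (t) (q (p) (p)) (t))) (u (t) (q (p) (p)) (t))))
3. (k (u (u (t) (p) (t)) (p) (u (t) (p) (t))) (p) (u (u (t) (p) (t)) (q (p) (k (t) (q (p) (p)) (t))) (u (t) (q (p) (p)) (t))))  →  (k (u (u (t) (p) (t)) (p) (u (t) (p) (t))) (p) (u (u (t) (p) (t)) (k (t) (q (p) (p)) (t)) (u (t) (q (p) (p)) (t))))
4. (k (u (u (t) (p) (t)) (p) (u (t) (p) (t))) (p) (u (u (t) (p) (t)) (k (t) (q (p) (p)) (t)) (u (t) (q (p) (p)) (t))))  →  (k (u (u (t) (p) (t)) (p) (u (t) (p) (t))) (p) (u (u (t) (p) (t)) (k (t) (p) (t)) (u (t) (q (p) (p)) (t))))
5. (k (u (u (t) (p) (t)) (p) (u (t) (p) (t))) (p) (u (u (t) (p) (t)) (k (t) (p) (t)) (u (t) (q (p) (p)) (t))))  →  (k (u (u (t) (p) (t)) (p) (u (t) (p) (t))) (p) (u (u (t) (p) (t)) (k (t) (p) (t)) (u (t) (p) (t))))
normal form: (k (u (u (t) (p) (t)) (p) (u (t) (p) (t))) (p) (u (u (t) (p) (t)) (k (t) (p) (t)) (u (t) (p) (t))))

size = 25


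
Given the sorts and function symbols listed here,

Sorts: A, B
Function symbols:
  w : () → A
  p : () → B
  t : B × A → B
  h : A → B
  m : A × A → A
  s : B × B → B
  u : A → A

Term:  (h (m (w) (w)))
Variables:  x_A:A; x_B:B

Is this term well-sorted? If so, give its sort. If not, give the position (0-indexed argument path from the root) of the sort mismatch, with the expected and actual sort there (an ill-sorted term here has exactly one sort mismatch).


well-sorted; sort = B

    (w) : A
    (w) : A
  (m (w) (w)) : A
(h (m (w) (w))) : B


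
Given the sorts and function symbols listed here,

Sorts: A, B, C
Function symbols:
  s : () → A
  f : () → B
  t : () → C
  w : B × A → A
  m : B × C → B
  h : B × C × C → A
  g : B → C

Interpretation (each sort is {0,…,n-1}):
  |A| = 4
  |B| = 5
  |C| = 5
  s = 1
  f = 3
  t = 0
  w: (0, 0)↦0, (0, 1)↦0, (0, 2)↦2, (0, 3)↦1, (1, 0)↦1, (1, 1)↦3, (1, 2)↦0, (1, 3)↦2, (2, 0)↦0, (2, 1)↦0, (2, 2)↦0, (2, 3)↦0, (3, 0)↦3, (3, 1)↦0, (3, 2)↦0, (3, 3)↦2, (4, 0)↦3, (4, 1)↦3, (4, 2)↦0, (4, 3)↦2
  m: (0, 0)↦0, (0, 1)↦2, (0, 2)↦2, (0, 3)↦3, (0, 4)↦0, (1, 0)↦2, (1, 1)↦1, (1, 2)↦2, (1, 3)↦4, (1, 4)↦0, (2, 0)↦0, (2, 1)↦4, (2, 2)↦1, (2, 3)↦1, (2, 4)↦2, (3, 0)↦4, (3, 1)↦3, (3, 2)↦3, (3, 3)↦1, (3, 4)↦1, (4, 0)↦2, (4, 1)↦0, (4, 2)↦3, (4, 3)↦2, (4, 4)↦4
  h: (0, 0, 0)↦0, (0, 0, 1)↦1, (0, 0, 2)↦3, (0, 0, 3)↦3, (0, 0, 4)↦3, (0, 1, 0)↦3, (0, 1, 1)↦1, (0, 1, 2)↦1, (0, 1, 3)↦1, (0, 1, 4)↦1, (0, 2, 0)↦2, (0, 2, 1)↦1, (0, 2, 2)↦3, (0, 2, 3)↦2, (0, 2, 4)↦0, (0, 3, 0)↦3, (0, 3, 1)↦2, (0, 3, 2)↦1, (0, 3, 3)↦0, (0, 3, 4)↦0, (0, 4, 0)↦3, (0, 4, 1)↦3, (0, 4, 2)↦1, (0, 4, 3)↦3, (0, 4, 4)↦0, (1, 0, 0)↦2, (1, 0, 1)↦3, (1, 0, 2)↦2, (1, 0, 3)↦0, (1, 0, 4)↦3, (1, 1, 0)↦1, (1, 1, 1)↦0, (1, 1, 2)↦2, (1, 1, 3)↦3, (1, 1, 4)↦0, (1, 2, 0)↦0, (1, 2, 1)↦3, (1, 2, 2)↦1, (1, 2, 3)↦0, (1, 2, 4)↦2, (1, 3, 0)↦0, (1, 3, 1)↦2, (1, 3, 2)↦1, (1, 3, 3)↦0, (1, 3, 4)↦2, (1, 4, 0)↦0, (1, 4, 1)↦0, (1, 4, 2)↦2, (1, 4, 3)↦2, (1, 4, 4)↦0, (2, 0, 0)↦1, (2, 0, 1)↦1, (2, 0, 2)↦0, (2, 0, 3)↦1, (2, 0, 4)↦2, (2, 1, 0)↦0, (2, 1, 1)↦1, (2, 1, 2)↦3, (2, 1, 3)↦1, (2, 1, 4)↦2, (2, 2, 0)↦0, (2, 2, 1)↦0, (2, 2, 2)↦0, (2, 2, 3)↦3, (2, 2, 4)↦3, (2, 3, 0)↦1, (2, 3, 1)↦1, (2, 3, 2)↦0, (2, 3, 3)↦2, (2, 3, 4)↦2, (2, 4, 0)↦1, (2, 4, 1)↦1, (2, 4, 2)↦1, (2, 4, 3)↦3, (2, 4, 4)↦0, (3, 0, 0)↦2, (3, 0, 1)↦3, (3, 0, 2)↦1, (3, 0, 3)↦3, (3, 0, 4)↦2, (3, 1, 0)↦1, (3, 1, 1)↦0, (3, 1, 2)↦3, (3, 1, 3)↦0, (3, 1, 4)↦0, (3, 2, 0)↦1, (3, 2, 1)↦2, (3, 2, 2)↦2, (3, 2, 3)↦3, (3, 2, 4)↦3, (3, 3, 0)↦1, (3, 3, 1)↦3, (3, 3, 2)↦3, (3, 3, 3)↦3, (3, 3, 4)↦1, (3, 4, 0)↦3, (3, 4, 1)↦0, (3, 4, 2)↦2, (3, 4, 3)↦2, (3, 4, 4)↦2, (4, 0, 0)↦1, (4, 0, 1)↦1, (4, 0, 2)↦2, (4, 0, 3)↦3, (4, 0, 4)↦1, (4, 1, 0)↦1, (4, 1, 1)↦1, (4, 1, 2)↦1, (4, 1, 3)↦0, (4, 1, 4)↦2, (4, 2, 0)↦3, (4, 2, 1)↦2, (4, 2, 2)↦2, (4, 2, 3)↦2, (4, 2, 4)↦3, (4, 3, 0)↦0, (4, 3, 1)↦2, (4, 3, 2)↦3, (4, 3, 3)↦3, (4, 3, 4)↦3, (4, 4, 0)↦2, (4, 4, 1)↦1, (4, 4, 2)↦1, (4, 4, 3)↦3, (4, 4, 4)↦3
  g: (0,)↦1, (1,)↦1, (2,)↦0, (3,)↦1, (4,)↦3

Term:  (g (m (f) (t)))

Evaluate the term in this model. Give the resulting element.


  f = 3
  t = 0
  (m (f) (t)) = m(3, 0) = 4
  (g (m (f) (t))) = g(4,) = 3

value = 3


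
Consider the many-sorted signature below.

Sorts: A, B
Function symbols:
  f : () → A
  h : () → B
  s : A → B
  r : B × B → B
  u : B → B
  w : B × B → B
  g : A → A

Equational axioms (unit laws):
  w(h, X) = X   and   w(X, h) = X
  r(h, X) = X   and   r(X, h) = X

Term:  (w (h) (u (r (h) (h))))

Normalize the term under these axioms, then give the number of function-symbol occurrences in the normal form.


1. (w (h) (u (r (h) (h))))  →  (u (r (h) (h)))
2. (u (r (h) (h)))  →  (u (h))
normal form: (u (h))

size = 2


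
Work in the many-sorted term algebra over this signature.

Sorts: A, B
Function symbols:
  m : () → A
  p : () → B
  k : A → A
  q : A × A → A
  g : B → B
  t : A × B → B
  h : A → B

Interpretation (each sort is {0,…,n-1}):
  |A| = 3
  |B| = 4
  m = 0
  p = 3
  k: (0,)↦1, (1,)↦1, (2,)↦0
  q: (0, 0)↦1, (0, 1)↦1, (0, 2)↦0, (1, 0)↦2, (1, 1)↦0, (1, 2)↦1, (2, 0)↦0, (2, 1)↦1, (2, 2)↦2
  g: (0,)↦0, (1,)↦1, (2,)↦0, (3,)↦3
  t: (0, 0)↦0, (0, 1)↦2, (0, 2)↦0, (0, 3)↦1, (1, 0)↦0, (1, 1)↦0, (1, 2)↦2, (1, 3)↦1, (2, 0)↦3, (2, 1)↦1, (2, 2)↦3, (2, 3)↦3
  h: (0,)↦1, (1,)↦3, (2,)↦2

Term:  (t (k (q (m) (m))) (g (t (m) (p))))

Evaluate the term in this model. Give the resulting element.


  m = 0
  m = 0
  (q (m) (m)) = q(0, 0) = 1
  (k (q (m) (m))) = k(1,) = 1
  m = 0
  p = 3
  (t (m) (p)) = t(0, 3) = 1
  (g (t (m) (p))) = g(1,) = 1
  (t (k (q (m) (m))) (g (t (m) (p)))) = t(1, 1) = 0

value = 0


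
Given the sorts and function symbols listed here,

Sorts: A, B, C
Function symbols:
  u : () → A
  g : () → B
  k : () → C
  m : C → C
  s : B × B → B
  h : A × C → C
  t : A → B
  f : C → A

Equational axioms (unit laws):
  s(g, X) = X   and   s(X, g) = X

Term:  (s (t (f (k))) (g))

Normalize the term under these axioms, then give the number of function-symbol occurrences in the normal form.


1. (s (t (f (k))) (g))  →  (t (f (k)))
normal form: (t (f (k)))

size = 3


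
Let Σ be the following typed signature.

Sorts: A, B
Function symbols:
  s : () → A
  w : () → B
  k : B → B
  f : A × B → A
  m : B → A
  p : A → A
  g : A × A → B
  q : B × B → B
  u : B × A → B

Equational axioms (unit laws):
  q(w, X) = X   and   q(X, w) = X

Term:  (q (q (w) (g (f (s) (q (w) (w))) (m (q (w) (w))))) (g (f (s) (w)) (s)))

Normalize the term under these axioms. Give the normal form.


1. (q (q (w) (g (f (s) (q (w) (w))) (m (q (w) (w))))) (g (f (s) (w)) (s)))  →  (q (g (f (s) (q (w) (w))) (m (q (w) (w)))) (g (f (s) (w)) (s)))
2. (q (g (f (s) (q (w) (w))) (m (q (w) (w)))) (g (f (s) (w)) (s)))  →  (q (g (f (s) (w)) (m (q (w) (w)))) (g (f (s) (w)) (s)))
3. (q (g (f (s) (w)) (m (q (w) (w)))) (g (f (s) (w)) (s)))  →  (q (g (f (s) (w)) (m (w))) (g (f (s) (w)) (s)))

normal form = (q (g (f (s) (w)) (m (w))) (g (f (s) (w)) (s)))


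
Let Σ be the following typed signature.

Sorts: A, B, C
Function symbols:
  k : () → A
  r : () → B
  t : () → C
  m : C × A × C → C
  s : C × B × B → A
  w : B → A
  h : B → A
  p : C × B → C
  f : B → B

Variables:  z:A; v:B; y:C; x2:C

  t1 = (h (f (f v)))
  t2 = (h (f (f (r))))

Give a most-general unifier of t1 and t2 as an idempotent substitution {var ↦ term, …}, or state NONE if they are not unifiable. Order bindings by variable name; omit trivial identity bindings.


{v ↦ (r)}


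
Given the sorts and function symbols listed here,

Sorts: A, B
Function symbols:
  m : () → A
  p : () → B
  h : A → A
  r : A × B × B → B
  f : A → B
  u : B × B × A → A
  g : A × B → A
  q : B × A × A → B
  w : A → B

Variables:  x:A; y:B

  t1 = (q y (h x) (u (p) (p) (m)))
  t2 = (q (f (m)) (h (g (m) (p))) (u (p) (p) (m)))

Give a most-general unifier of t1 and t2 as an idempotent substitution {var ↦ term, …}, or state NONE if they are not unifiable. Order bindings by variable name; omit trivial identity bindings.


{x ↦ (g (m) (p)), y ↦ (f (m))}


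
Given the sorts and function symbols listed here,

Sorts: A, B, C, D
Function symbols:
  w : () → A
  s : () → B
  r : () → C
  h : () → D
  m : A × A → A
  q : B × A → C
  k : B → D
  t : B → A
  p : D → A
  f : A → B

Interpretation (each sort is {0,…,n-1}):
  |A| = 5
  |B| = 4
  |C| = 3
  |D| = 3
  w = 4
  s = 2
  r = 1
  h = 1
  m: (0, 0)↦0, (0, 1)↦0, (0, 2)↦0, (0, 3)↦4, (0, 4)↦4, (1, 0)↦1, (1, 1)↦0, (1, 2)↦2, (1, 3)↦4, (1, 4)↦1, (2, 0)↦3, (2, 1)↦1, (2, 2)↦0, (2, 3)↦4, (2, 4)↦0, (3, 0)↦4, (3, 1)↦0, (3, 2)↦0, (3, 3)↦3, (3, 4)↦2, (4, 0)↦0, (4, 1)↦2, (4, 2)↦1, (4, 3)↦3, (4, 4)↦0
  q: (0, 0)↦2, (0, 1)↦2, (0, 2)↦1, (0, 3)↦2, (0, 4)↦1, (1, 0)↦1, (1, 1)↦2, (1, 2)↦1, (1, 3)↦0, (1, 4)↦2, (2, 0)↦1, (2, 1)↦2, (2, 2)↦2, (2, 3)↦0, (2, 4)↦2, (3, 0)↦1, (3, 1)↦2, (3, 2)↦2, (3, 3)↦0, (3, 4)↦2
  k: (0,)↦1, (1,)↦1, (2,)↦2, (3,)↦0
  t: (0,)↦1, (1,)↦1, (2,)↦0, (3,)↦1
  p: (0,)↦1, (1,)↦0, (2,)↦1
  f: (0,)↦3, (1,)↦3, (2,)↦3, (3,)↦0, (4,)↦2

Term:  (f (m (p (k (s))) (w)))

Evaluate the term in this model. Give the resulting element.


value = 3

  s = 2
  (k (s)) = k(2,) = 2
  (p (k (s))) = p(2,) = 1
  w = 4
  (m (p (k (s))) (w)) = m(1, 4) = 1
  (f (m (p (k (s))) (w))) = f(1,) = 3


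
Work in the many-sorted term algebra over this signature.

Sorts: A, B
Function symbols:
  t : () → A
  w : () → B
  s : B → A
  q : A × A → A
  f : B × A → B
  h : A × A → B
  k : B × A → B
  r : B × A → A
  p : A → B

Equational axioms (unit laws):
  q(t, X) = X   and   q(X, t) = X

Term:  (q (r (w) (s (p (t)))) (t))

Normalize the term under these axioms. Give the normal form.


1. (q (r (w) (s (p (t)))) (t))  →  (r (w) (s (p (t))))

normal form = (r (w) (s (p (t))))


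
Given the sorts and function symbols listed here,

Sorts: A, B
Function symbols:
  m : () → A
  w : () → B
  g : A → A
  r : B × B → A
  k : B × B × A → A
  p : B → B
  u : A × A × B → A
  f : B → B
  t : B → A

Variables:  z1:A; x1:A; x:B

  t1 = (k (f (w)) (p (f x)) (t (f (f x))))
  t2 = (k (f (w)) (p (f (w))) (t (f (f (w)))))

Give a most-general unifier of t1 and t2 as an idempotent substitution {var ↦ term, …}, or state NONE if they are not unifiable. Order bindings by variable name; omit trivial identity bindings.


{x ↦ (w)}


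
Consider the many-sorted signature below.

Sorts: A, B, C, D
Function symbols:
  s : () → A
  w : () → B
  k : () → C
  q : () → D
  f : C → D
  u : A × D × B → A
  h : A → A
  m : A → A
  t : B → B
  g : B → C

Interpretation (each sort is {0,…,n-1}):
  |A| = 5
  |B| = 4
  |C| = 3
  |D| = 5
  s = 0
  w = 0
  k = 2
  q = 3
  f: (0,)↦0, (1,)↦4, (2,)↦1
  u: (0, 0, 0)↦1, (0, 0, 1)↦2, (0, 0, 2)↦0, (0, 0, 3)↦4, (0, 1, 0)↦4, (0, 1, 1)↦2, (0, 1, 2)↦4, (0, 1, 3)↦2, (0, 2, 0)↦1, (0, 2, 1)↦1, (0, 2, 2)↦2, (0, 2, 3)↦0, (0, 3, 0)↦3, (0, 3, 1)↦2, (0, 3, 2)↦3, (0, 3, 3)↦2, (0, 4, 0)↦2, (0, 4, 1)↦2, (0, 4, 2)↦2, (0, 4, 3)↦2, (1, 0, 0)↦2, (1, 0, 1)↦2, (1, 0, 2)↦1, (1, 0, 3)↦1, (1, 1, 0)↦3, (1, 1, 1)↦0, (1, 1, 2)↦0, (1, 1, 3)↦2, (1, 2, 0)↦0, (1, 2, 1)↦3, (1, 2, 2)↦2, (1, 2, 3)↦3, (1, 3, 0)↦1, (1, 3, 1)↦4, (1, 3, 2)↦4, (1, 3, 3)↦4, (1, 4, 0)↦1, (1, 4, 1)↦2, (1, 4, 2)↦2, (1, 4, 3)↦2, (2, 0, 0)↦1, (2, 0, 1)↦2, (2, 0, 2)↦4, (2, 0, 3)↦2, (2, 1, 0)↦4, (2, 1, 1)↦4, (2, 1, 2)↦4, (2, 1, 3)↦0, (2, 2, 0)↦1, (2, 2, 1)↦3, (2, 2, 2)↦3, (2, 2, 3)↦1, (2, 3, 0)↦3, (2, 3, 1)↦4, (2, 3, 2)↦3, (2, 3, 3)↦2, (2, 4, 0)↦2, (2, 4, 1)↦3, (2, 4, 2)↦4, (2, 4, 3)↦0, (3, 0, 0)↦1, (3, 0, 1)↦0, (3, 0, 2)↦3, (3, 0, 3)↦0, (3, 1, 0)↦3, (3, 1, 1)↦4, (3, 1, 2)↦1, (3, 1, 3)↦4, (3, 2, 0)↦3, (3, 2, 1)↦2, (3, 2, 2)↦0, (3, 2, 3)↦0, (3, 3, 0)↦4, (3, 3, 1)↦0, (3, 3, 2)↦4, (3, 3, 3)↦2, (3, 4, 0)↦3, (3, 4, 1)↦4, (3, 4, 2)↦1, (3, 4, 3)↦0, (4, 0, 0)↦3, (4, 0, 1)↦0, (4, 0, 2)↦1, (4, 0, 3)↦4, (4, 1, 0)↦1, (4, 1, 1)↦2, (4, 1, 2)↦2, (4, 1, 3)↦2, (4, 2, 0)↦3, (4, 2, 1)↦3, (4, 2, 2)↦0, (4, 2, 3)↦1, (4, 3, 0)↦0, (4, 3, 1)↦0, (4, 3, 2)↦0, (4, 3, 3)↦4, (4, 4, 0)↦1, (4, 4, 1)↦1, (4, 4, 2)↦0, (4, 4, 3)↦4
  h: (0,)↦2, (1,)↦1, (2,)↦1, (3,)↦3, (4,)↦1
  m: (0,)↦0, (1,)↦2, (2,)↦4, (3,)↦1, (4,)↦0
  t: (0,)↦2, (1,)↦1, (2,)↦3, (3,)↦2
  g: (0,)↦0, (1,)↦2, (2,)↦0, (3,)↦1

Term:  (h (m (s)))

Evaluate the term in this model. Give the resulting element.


value = 2

  s = 0
  (m (s)) = m(0,) = 0
  (h (m (s))) = h(0,) = 2


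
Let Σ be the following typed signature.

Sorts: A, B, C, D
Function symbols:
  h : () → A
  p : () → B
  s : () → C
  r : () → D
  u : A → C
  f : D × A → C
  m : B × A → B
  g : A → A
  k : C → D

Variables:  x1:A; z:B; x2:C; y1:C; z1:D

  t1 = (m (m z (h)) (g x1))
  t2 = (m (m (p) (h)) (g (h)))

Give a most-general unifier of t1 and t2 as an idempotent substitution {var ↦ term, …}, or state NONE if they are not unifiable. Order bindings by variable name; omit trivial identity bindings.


{x1 ↦ (h), z ↦ (p)}


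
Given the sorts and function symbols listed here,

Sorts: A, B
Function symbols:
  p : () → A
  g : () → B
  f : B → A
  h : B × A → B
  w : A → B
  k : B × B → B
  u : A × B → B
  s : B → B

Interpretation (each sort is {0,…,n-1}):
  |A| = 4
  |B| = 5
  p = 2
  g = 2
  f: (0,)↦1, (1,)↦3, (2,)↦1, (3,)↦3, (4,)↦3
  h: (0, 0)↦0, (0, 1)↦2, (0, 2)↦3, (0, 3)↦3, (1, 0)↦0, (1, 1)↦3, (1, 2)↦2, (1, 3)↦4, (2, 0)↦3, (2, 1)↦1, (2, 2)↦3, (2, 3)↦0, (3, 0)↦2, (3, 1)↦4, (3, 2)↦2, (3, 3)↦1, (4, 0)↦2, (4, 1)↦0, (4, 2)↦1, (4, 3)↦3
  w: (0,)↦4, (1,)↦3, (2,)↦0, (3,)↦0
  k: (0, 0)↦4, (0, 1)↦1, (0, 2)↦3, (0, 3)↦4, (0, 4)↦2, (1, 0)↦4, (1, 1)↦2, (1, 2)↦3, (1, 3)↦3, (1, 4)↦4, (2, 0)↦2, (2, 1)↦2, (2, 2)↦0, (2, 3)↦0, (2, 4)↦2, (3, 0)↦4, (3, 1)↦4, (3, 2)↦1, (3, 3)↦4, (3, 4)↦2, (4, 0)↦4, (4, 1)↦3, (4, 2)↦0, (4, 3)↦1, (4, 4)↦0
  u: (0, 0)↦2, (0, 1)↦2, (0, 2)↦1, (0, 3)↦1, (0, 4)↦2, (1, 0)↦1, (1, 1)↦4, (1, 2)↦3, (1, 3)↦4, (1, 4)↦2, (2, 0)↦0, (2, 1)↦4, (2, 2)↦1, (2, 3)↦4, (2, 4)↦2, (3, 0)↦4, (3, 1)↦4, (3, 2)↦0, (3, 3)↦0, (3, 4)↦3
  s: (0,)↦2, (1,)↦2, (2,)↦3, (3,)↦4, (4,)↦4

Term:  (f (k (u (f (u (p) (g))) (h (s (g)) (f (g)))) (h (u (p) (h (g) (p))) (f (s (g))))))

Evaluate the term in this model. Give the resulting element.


value = 3

  p = 2
  g = 2
  (u (p) (g)) = u(2, 2) = 1
  (f (u (p) (g))) = f(1,) = 3
  g = 2
  (s (g)) = s(2,) = 3
  g = 2
  (f (g)) = f(2,) = 1
  (h (s (g)) (f (g))) = h(3, 1) = 4
  (u (f (u (p) (g))) (h (s (g)) (f (g)))) = u(3, 4) = 3
  p = 2
  g = 2
  p = 2
  (h (g) (p)) = h(2, 2) = 3
  (u (p) (h (g) (p))) = u(2, 3) = 4
  g = 2
  (s (g)) = s(2,) = 3
  (f (s (g))) = f(3,) = 3
  (h (u (p) (h (g) (p))) (f (s (g)))) = h(4, 3) = 3
  (k (u (f (u (p) (g))) (h (s (g)) (f (g)))) (h (u (p) (h (g) (p))) (f (s (g))))) = k(3, 3) = 4
  (f (k (u (f (u (p) (g))) (h (s (g)) (f (g)))) (h (u (p) (h (g) (p))) (f (s (g)))))) = f(4,) = 3


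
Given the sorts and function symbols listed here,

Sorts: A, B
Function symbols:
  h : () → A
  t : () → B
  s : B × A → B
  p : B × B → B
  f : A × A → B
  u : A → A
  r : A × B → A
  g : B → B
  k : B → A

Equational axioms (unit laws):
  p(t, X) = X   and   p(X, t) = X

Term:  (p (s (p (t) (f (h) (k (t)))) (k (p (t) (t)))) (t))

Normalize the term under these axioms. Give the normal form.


1. (p (s (p (t) (f (h) (k (t)))) (k (p (t) (t)))) (t))  →  (s (p (t) (f (h) (k (t)))) (k (p (t) (t))))
2. (s (p (t) (f (h) (k (t)))) (k (p (t) (t))))  →  (s (f (h) (k (t))) (k (p (t) (t))))
3. (s (f (h) (k (t))) (k (p (t) (t))))  →  (s (f (h) (k (t))) (k (t)))

normal form = (s (f (h) (k (t))) (k (t)))


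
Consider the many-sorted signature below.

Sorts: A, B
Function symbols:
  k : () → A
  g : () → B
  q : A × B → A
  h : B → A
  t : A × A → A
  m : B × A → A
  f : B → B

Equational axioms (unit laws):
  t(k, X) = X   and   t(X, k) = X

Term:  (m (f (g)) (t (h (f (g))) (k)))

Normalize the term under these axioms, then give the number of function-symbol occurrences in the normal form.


size = 6

1. (m (f (g)) (t (h (f (g))) (k)))  →  (m (f (g)) (h (f (g))))
normal form: (m (f (g)) (h (f (g))))


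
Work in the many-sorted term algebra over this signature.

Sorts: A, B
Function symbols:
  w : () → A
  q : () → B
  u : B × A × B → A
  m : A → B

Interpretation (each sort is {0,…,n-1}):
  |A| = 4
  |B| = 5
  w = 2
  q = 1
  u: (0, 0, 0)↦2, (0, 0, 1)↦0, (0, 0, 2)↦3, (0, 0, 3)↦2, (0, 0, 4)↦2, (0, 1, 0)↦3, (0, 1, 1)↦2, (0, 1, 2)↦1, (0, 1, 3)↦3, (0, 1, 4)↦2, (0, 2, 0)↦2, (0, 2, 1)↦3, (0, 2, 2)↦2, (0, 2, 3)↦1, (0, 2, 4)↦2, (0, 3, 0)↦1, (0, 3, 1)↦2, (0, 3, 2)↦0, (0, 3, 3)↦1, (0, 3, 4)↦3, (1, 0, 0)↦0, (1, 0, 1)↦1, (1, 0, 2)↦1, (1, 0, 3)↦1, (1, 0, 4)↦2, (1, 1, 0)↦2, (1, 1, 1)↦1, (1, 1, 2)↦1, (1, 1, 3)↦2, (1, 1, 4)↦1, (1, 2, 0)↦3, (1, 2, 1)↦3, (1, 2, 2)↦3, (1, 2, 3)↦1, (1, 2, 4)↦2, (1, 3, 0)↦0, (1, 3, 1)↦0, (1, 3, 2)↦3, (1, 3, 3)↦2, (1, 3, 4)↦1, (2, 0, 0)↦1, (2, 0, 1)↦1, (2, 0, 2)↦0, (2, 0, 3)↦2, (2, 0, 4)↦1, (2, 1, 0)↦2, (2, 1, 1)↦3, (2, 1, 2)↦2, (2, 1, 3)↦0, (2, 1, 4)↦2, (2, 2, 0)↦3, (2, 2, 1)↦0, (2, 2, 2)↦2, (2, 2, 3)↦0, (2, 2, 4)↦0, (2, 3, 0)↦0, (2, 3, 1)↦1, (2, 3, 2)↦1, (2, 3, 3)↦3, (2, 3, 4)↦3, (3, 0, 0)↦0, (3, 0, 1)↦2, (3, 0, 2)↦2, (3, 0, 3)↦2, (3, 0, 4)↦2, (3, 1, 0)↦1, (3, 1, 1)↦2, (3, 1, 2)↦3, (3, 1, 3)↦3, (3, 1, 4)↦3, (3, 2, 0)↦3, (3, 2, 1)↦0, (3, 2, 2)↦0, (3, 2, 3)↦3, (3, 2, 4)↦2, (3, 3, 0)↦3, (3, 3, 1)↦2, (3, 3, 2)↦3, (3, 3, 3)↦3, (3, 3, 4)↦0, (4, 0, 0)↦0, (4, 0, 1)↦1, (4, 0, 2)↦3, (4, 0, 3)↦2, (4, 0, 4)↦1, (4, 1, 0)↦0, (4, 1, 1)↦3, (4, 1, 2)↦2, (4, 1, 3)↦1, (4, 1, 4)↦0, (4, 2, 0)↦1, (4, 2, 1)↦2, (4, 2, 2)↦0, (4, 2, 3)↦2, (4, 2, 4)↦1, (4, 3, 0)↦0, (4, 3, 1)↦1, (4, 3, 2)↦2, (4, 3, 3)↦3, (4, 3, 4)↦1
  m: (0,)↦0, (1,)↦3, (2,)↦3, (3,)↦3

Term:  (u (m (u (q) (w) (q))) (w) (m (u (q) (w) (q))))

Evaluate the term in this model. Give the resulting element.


value = 3

  q = 1
  w = 2
  q = 1
  (u (q) (w) (q)) = u(1, 2, 1) = 3
  (m (u (q) (w) (q))) = m(3,) = 3
  w = 2
  q = 1
  w = 2
  q = 1
  (u (q) (w) (q)) = u(1, 2, 1) = 3
  (m (u (q) (w) (q))) = m(3,) = 3
  (u (m (u (q) (w) (q))) (w) (m (u (q) (w) (q)))) = u(3, 2, 3) = 3


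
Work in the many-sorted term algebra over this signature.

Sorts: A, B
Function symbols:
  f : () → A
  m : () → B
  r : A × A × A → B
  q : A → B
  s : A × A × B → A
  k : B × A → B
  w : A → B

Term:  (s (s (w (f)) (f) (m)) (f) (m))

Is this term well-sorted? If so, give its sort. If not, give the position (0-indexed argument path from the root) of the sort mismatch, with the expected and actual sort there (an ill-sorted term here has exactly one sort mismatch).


      (f) : A
    (w (f)) : B
    (f) : A
    (m) : B
  (s (w (f)) (f) (m)) : ✗ arg 0 at [0, 0] has sort B, expected A
  (f) : A
  (m) : B

ill-sorted at position [0, 0]: expected A, got B


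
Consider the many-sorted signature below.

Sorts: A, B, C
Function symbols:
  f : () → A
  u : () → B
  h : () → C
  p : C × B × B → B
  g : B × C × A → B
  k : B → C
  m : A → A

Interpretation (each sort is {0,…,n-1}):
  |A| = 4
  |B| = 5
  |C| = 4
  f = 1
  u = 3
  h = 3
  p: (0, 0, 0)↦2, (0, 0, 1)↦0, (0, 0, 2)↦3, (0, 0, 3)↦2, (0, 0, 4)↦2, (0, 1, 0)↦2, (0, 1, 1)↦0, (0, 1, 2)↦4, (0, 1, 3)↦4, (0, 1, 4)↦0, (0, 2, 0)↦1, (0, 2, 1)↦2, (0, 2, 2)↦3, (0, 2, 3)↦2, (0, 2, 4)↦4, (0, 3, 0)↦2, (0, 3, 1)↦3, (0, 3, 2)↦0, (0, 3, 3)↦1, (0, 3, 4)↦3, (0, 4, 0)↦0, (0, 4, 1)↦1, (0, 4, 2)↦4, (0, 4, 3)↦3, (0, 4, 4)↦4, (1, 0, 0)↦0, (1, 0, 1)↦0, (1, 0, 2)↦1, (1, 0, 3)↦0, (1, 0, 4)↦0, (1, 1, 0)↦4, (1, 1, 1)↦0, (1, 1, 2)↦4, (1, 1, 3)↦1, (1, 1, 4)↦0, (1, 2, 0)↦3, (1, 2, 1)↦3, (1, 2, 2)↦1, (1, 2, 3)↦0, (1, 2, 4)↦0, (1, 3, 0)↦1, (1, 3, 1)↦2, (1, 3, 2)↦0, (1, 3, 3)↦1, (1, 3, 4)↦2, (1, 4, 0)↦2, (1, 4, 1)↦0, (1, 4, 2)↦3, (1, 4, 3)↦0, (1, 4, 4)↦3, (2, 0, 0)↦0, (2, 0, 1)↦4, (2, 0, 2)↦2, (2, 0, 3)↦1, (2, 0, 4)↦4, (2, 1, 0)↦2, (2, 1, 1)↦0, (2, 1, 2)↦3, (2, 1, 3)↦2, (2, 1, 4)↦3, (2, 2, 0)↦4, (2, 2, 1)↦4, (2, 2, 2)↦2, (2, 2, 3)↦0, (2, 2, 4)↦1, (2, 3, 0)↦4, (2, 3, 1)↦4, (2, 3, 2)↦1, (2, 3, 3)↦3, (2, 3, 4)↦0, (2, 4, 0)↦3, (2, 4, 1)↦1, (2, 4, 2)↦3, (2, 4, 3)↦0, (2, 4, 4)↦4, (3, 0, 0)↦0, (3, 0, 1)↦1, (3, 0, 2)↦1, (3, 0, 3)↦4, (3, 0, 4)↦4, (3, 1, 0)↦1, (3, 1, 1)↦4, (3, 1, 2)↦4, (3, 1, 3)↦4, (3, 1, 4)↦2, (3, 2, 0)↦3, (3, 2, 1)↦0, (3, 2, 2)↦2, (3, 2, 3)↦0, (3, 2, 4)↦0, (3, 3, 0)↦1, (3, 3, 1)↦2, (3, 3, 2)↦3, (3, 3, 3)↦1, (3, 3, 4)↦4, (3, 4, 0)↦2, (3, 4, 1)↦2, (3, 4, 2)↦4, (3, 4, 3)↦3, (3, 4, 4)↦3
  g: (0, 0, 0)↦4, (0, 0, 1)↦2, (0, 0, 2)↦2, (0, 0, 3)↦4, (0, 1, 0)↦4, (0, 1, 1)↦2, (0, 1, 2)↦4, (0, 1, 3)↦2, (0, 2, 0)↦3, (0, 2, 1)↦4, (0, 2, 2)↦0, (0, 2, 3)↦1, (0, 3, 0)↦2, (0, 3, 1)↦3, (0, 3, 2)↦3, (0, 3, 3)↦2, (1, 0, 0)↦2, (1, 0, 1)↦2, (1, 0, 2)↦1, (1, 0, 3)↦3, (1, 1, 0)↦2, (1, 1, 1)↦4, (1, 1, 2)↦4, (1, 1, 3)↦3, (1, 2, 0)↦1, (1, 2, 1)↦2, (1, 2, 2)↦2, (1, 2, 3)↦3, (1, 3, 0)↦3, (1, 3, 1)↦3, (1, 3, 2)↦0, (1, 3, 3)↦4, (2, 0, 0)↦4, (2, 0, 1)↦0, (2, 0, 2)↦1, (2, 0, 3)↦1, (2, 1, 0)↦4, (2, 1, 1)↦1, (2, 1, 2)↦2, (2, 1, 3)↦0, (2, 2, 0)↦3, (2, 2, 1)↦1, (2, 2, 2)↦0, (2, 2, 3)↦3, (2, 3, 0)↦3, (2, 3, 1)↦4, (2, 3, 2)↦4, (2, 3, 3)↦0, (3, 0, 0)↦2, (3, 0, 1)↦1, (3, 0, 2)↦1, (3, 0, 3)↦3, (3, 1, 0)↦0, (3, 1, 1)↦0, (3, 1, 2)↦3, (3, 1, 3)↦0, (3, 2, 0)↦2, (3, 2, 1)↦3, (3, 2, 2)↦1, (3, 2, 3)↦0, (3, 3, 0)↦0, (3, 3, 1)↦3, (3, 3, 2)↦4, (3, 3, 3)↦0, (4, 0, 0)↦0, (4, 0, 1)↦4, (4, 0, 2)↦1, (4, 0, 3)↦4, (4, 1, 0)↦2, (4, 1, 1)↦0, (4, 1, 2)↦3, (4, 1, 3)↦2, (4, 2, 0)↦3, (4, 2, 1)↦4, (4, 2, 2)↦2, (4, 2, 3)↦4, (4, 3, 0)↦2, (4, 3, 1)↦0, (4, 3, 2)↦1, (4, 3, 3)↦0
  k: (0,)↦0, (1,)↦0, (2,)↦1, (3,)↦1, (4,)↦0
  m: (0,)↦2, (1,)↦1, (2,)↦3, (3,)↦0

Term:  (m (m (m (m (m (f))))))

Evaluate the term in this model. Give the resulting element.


  f = 1
  (m (f)) = m(1,) = 1
  (m (m (f))) = m(1,) = 1
  (m (m (m (f)))) = m(1,) = 1
  (m (m (m (m (f))))) = m(1,) = 1
  (m (m (m (m (m (f)))))) = m(1,) = 1

value = 1


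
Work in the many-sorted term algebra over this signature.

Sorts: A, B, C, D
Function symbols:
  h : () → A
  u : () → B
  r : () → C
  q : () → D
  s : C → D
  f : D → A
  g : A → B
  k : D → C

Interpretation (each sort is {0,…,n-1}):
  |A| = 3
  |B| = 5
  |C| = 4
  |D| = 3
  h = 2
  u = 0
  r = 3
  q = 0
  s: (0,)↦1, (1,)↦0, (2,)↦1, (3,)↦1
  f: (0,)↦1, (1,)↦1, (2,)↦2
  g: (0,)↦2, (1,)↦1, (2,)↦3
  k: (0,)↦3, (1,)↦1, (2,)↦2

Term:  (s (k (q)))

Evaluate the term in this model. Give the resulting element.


  q = 0
  (k (q)) = k(0,) = 3
  (s (k (q))) = s(3,) = 1

value = 1


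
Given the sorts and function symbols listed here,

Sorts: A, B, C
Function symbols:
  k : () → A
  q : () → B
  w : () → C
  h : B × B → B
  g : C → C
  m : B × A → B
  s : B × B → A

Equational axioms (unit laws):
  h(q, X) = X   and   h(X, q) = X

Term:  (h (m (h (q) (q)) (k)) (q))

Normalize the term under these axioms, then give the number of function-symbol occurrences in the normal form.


1. (h (m (h (q) (q)) (k)) (q))  →  (m (h (q) (q)) (k))
2. (m (h (q) (q)) (k))  →  (m (q) (k))
normal form: (m (q) (k))

size = 3


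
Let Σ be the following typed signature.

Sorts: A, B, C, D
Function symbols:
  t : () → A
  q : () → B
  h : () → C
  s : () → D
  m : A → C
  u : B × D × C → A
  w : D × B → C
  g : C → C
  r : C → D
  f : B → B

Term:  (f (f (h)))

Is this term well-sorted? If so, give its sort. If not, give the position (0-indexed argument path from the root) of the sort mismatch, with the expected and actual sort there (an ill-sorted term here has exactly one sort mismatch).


    (h) : C
  (f (h)) : ✗ arg 0 at [0, 0] has sort C, expected B

ill-sorted at position [0, 0]: expected B, got C


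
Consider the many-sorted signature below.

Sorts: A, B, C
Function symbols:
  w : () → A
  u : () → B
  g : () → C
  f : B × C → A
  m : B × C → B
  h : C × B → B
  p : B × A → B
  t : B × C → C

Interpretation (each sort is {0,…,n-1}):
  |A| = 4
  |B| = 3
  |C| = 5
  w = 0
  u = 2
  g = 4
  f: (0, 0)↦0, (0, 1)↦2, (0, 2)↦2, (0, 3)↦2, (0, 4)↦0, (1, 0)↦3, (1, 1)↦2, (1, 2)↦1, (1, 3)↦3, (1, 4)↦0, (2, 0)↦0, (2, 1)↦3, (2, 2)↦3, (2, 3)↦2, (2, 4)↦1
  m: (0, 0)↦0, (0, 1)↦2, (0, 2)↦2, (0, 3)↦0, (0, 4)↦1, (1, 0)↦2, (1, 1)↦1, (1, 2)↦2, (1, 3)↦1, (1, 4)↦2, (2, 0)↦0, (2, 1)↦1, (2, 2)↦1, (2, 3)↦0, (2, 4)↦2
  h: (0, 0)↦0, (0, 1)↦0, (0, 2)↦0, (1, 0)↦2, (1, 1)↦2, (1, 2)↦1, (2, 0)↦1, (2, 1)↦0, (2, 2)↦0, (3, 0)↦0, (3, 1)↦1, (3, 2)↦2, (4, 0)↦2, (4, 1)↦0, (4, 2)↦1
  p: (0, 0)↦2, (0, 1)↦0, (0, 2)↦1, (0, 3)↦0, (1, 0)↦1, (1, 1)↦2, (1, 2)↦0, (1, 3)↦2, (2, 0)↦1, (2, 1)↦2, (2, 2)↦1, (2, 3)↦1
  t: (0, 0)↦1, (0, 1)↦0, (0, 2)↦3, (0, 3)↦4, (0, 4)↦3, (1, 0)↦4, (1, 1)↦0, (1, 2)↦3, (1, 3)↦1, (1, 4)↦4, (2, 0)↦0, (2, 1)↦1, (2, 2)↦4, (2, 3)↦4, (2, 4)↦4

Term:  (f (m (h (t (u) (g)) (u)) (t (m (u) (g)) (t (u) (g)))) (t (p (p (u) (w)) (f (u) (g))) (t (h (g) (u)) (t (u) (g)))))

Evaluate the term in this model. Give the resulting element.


  u = 2
  g = 4
  (t (u) (g)) = t(2, 4) = 4
  u = 2
  (h (t (u) (g)) (u)) = h(4, 2) = 1
  u = 2
  g = 4
  (m (u) (g)) = m(2, 4) = 2
  u = 2
  g = 4
  (t (u) (g)) = t(2, 4) = 4
  (t (m (u) (g)) (t (u) (g))) = t(2, 4) = 4
  (m (h (t (u) (g)) (u)) (t (m (u) (g)) (t (u) (g)))) = m(1, 4) = 2
  u = 2
  w = 0
  (p (u) (w)) = p(2, 0) = 1
  u = 2
  g = 4
  (f (u) (g)) = f(2, 4) = 1
  (p (p (u) (w)) (f (u) (g))) = p(1, 1) = 2
  g = 4
  u = 2
  (h (g) (u)) = h(4, 2) = 1
  u = 2
  g = 4
  (t (u) (g)) = t(2, 4) = 4
  (t (h (g) (u)) (t (u) (g))) = t(1, 4) = 4
  (t (p (p (u) (w)) (f (u) (g))) (t (h (g) (u)) (t (u) (g)))) = t(2, 4) = 4
  (f (m (h (t (u) (g)) (u)) (t (m (u) (g)) (t (u) (g)))) (t (p (p (u) (w)) (f (u) (g))) (t (h (g) (u)) (t (u) (g))))) = f(2, 4) = 1

value = 1
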